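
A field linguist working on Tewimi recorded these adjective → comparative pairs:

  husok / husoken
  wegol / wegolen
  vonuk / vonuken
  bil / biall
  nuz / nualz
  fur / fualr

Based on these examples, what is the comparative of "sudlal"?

wegol and bil both end in -l yet inflect differently (wegolen, biall), so the final letter is not what conditions the rule; the number of vowels is.
"sudlal" has 2 vowels. The stems with 2 vowels (husok → husoken, wegol → wegolen, vonuk → vonuken) add -en.
The other pattern: stems with 1 vowel insert -al- after the first vowel.
So sudlal → sudlalen.

sudlalen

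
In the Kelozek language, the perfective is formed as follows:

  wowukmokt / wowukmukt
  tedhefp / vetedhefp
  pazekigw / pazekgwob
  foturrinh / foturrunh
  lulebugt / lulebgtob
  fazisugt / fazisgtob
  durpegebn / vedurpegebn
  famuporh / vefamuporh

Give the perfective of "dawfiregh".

fazisugt and wowukmokt both end in -t yet inflect differently (fazisgtob, wowukmukt), so the final letter is not what conditions the rule; the second-to-last letter is.
"dawfiregh" has second-to-last letter 'g'. The stems whose second-to-last letter is 'g' (fazisugt → fazisgtob, lulebugt → lulebgtob, pazekigw → pazekgwob) delete the last vowel and add -ob.
So dawfiregh → dawfirghob.

dawfirghob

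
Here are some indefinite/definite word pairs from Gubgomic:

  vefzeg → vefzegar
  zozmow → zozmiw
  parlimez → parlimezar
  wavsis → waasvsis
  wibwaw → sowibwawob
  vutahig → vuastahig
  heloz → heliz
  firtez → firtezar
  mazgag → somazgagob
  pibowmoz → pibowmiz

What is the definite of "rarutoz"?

rarutiz

vutahig and mazgag both end in -g yet inflect differently (vuastahig, somazgagob), so the final letter is not what conditions the rule; the last vowel is.
"rarutoz" has last vowel 'o'. The stems whose last vowel is 'o' (heloz → heliz, pibowmoz → pibowmiz, zozmow → zozmiw) change the last vowel to 'i'.
So rarutoz → rarutiz.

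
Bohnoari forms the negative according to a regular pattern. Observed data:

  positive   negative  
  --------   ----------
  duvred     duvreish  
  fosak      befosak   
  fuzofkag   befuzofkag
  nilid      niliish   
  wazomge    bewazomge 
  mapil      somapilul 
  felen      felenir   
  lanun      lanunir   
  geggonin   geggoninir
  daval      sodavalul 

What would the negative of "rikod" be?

mapil and nilid both have last vowel 'i' yet inflect differently (somapilul, niliish), so the last vowel is not what conditions the rule; the final letter is.
"rikod" ends in -d. The stems ending in -d (nilid → niliish, duvred → duvreish) drop the final letter and add -ish.
So rikod → rikoish.

rikoish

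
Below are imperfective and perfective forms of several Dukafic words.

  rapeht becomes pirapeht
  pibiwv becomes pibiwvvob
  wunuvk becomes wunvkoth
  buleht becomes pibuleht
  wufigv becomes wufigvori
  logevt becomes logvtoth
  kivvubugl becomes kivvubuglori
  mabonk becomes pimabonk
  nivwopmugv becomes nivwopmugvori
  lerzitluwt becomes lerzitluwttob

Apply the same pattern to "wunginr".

"wunginr" has second-to-last letter 'n'. The one such stem in the data (mabonk → pimabonk) adds the prefix pi-, so the same rule applies.
So wunginr → piwunginr.

piwunginr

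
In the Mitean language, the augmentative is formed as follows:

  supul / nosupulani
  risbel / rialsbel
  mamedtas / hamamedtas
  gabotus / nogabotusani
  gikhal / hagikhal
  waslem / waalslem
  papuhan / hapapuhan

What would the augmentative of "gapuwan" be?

gikhal and risbel both end in -l yet inflect differently (hagikhal, rialsbel), so the final letter is not what conditions the rule; the last vowel is.
"gapuwan" has last vowel 'a'. The stems whose last vowel is 'a' (mamedtas → hamamedtas, gikhal → hagikhal, papuhan → hapapuhan) add the prefix ha-.
The other patterns: stems whose last vowel is 'e' insert -al- after the first vowel; stems whose last vowel is 'u' add no- … -ani around the stem.
So gapuwan → hagapuwan.

hagapuwan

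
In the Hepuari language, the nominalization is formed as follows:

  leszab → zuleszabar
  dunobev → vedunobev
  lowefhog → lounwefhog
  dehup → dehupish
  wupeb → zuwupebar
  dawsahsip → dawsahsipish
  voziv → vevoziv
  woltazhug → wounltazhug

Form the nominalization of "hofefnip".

woltazhug and dehup both have last vowel 'u' yet inflect differently (wounltazhug, dehupish), so the last vowel is not what conditions the rule; the final letter is.
"hofefnip" ends in -p. The stems ending in -p (dawsahsip → dawsahsipish, dehup → dehupish) add -ish.
The other patterns: stems ending in -b add zu- … -ar around the stem; stems ending in -g insert -un- after the first vowel; stems ending in -v add the prefix ve-.
So hofefnip → hofefnipish.

hofefnipish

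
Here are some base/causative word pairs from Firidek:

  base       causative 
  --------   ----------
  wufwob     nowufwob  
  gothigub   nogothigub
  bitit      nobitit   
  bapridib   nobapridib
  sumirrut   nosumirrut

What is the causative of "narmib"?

Every pair shown (wufwob → nowufwob, gothigub → nogothigub, bitit → nobitit, …) follows the same rule: add the prefix no-.
So narmib → nonarmib.

nonarmib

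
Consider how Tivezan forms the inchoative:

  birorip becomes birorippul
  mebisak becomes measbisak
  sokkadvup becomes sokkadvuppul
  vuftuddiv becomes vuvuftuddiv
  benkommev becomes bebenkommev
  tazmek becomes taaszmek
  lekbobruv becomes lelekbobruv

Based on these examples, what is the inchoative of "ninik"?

benkommev and tazmek both have last vowel 'e' yet inflect differently (bebenkommev, taaszmek), so the last vowel is not what conditions the rule; the final letter is.
"ninik" ends in -k. The stems ending in -k (tazmek → taaszmek, mebisak → measbisak) insert -as- after the first vowel.
The other patterns: stems ending in -v repeat the first consonant+vowel as a prefix; stems ending in -p double the final consonant and add -ul.
So ninik → niasnik.

niasnik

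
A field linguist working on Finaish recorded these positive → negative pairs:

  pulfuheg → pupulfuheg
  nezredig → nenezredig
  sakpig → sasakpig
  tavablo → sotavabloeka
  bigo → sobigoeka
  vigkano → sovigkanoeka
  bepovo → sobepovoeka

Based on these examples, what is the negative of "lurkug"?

pulfuheg and tavablo both have 3 vowels yet inflect differently (pupulfuheg, sotavabloeka), so the number of vowels is not what conditions the rule; the final letter is.
"lurkug" ends in -g. The stems ending in -g (pulfuheg → pupulfuheg, nezredig → nenezredig, sakpig → sasakpig) repeat the first consonant+vowel as a prefix.
The other pattern: stems ending in -o add so- … -eka around the stem.
So lurkug → lulurkug.

lulurkug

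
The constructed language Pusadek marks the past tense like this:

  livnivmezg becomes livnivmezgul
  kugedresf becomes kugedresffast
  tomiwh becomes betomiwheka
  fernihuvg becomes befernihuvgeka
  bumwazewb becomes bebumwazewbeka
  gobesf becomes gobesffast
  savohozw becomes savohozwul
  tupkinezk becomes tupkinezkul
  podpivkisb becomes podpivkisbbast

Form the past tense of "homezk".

podpivkisb and bumwazewb both end in -b yet inflect differently (podpivkisbbast, bebumwazewbeka), so the final letter is not what conditions the rule; the second-to-last letter is.
"homezk" has second-to-last letter 'z'. The stems whose second-to-last letter is 'z' (savohozw → savohozwul, tupkinezk → tupkinezkul, livnivmezg → livnivmezgul) add -ul.
So homezk → homezkul.

homezkul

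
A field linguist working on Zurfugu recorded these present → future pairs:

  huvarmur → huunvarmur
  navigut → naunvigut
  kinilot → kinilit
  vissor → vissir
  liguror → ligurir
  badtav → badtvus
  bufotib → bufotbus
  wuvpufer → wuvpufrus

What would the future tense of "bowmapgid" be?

bowmapgdus

navigut and kinilot both end in -t yet inflect differently (naunvigut, kinilit), so the final letter is not what conditions the rule; the last vowel is.
"bowmapgid" has last vowel 'i'. The one such stem in the data (bufotib → bufotbus) deletes the last vowel and adds -us (as do badtav, wuvpufer), so the same rule applies.
So bowmapgid → bowmapgdus.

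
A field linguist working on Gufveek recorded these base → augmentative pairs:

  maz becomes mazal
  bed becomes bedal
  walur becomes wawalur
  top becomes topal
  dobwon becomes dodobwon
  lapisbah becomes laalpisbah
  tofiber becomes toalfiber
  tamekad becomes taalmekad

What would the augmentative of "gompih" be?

"gompih" has 2 vowels. The stems with 2 vowels (walur → wawalur, dobwon → dodobwon) repeat the first consonant+vowel as a prefix.
So gompih → gogompih.

gogompih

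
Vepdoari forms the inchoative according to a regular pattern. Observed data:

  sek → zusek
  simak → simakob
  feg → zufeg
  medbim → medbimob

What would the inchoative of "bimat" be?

sek and simak both end in -k yet inflect differently (zusek, simakob), so the final letter is not what conditions the rule; the number of vowels is.
"bimat" has 2 vowels. The stems with 2 vowels (medbim → medbimob, simak → simakob) add -ob.
So bimat → bimatob.

bimatob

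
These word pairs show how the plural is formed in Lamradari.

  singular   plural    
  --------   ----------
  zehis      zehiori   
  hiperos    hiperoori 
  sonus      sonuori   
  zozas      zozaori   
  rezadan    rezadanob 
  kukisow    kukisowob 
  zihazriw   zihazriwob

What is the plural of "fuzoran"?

fuzoranob

zozas and rezadan both have last vowel 'a' yet inflect differently (zozaori, rezadanob), so the last vowel is not what conditions the rule; the final letter is.
"fuzoran" ends in -n. The one such stem in the data (rezadan → rezadanob) adds -ob, so the same rule applies.
The other pattern: stems ending in -s drop the final letter and add -ori.
So fuzoran → fuzoranob.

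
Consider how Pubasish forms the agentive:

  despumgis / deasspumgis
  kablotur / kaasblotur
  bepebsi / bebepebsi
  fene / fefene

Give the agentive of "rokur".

despumgis and bepebsi both have last vowel 'i' yet inflect differently (deasspumgis, bebepebsi), so the last vowel is not what conditions the rule; whether the stem ends in a vowel or a consonant is.
"rokur" ends in a consonant. The stems ending in a consonant (despumgis → deasspumgis, kablotur → kaasblotur) insert -as- after the first vowel.
So rokur → roaskur.

roaskur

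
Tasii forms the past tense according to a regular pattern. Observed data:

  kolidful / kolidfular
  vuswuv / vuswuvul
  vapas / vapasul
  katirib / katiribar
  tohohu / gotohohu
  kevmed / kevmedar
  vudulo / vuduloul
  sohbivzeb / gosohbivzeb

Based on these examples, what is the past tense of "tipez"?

gotipez

katirib and sohbivzeb both end in -b yet inflect differently (katiribar, gosohbivzeb), so the final letter is not what conditions the rule; the first letter is.
"tipez" begins with t-. The one such stem in the data (tohohu → gotohohu) adds the prefix go-, so the same rule applies.
So tipez → gotipez.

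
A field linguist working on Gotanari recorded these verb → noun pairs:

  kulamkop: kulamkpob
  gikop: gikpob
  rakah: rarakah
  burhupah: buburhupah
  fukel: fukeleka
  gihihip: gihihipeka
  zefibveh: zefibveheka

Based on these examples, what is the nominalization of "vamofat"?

"vamofat" has last vowel 'a'. The stems whose last vowel is 'a' (rakah → rarakah, burhupah → buburhupah) repeat the first consonant+vowel as a prefix.
The other patterns: stems whose last vowel is 'o' delete the last vowel and add -ob; stems whose last vowel is 'e' or 'i' add -eka.
So vamofat → vavamofat.

vavamofat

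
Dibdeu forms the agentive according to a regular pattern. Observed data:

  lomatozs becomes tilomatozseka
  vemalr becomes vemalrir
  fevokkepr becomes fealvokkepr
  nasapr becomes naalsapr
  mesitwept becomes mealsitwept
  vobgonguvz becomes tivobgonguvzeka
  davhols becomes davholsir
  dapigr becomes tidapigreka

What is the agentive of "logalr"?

logalrir

nasapr and vemalr both end in -r yet inflect differently (naalsapr, vemalrir), so the final letter is not what conditions the rule; the second-to-last letter is.
"logalr" has second-to-last letter 'l'. The stems whose second-to-last letter is 'l' (vemalr → vemalrir, davhols → davholsir) add -ir.
The other patterns: stems whose second-to-last letter is 'p' insert -al- after the first vowel; stems whose second-to-last letter is 'g', 'v' or 'z' add ti- … -eka around the stem.
So logalr → logalrir.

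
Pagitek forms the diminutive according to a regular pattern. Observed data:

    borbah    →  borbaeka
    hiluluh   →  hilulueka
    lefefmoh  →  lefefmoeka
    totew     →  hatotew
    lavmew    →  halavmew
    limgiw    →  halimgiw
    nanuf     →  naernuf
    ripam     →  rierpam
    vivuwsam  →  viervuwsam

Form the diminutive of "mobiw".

hiluluh and nanuf both have last vowel 'u' yet inflect differently (hilulueka, naernuf), so the last vowel is not what conditions the rule; the final letter is.
"mobiw" ends in -w. The stems ending in -w (totew → hatotew, lavmew → halavmew, limgiw → halimgiw) add the prefix ha-.
The other patterns: stems ending in -h drop the final letter and add -eka; stems ending in -f or -m insert -er- after the first vowel.
So mobiw → hamobiw.

hamobiw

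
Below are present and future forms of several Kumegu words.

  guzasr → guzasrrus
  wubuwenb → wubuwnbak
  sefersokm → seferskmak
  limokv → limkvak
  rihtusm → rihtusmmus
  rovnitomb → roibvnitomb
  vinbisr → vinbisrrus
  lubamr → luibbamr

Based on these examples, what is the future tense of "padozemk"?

"padozemk" has second-to-last letter 'm'. The stems whose second-to-last letter is 'm' (rovnitomb → roibvnitomb, lubamr → luibbamr) insert -ib- after the first vowel.
So padozemk → paibdozemk.

paibdozemk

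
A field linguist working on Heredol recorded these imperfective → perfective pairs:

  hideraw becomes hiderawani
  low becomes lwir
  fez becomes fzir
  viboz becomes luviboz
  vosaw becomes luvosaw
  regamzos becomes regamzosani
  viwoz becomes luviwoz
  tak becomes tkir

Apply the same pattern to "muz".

low and vosaw both end in -w yet inflect differently (lwir, luvosaw), so the final letter is not what conditions the rule; the number of vowels is.
"muz" has 1 vowel. The stems with 1 vowel (fez → fzir, tak → tkir, low → lwir) delete the last vowel and add -ir.
The other patterns: stems with 2 vowels add the prefix lu-; stems with 3 vowels add -ani.
So muz → mzir.

mzir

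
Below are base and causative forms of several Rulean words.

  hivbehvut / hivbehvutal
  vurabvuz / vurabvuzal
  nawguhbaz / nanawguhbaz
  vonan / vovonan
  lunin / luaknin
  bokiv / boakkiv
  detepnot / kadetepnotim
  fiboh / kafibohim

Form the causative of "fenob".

kafenobim

vurabvuz and nawguhbaz both end in -z yet inflect differently (vurabvuzal, nanawguhbaz), so the final letter is not what conditions the rule; the last vowel is.
"fenob" has last vowel 'o'. The stems whose last vowel is 'o' (detepnot → kadetepnotim, fiboh → kafibohim) add ka- … -im around the stem.
The other patterns: stems whose last vowel is 'u' add -al; stems whose last vowel is 'a' repeat the first consonant+vowel as a prefix; stems whose last vowel is 'i' insert -ak- after the first vowel.
So fenob → kafenobim.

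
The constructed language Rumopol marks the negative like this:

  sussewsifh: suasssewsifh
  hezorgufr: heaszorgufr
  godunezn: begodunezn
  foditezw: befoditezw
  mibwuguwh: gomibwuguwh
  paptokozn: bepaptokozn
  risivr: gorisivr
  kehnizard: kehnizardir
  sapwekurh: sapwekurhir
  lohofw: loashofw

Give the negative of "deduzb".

bededuzb

"deduzb" has second-to-last letter 'z'. The stems whose second-to-last letter is 'z' (paptokozn → bepaptokozn, godunezn → begodunezn, foditezw → befoditezw) add the prefix be-.
The other patterns: stems whose second-to-last letter is 'r' add -ir; stems whose second-to-last letter is 'f' insert -as- after the first vowel; stems whose second-to-last letter is 'v' or 'w' add the prefix go-.
So deduzb → bededuzb.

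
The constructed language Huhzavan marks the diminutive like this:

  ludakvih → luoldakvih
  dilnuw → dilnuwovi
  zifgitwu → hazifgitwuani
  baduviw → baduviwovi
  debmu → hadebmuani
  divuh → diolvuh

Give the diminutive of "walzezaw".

"walzezaw" ends in -w. The stems ending in -w (dilnuw → dilnuwovi, baduviw → baduviwovi) add -ovi.
The other patterns: stems ending in -u add ha- … -ani around the stem; stems ending in -h insert -ol- after the first vowel.
So walzezaw → walzezawovi.

walzezawovi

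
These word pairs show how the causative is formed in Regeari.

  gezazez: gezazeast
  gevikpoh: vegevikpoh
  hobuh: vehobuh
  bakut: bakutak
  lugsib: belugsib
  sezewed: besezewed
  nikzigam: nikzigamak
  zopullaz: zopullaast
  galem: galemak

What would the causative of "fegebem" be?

fegebemak

"fegebem" ends in -m. The stems ending in -m (galem → galemak, nikzigam → nikzigamak) add -ak.
The other patterns: stems ending in -z drop the final letter and add -ast; stems ending in -h add the prefix ve-; stems ending in -b or -d add the prefix be-.
So fegebem → fegebemak.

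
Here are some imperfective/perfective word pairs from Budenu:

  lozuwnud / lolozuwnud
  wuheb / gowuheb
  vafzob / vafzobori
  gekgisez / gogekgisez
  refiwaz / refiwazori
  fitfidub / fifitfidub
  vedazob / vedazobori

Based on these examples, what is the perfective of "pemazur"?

pepemazur

vedazob and fitfidub both end in -b yet inflect differently (vedazobori, fifitfidub), so the final letter is not what conditions the rule; the last vowel is.
"pemazur" has last vowel 'u'. The stems whose last vowel is 'u' (fitfidub → fifitfidub, lozuwnud → lolozuwnud) repeat the first consonant+vowel as a prefix.
The other patterns: stems whose last vowel is 'a' or 'o' add -ori; stems whose last vowel is 'e' add the prefix go-.
So pemazur → pepemazur.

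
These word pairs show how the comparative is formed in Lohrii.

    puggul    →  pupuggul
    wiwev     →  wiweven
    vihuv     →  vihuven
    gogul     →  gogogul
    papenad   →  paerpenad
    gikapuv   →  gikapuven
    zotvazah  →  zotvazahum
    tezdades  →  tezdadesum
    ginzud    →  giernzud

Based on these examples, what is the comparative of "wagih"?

wagihum

gikapuv and ginzud both have last vowel 'u' yet inflect differently (gikapuven, giernzud), so the last vowel is not what conditions the rule; the final letter is.
"wagih" ends in -h. The one such stem in the data (zotvazah → zotvazahum) adds -um, so the same rule applies.
So wagih → wagihum.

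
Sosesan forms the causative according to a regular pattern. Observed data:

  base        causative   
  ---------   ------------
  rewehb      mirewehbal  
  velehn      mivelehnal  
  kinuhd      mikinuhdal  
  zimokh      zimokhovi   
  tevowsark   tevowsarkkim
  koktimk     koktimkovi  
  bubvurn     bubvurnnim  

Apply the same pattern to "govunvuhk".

migovunvuhkal

velehn and bubvurn both end in -n yet inflect differently (mivelehnal, bubvurnnim), so the final letter is not what conditions the rule; the second-to-last letter is.
"govunvuhk" has second-to-last letter 'h'. The stems whose second-to-last letter is 'h' (velehn → mivelehnal, rewehb → mirewehbal, kinuhd → mikinuhdal) add mi- … -al around the stem.
So govunvuhk → migovunvuhkal.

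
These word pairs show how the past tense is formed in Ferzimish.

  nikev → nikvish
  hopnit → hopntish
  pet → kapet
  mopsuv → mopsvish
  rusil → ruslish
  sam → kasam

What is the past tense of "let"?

hopnit and pet both end in -t yet inflect differently (hopntish, kapet), so the final letter is not what conditions the rule; the number of vowels is.
"let" has 1 vowel. The stems with 1 vowel (pet → kapet, sam → kasam) add the prefix ka-.
So let → kalet.

kalet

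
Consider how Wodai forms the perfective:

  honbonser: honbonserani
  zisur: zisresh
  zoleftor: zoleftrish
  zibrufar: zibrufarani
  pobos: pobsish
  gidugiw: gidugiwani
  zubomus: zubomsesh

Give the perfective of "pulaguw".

pulagwesh

"pulaguw" has last vowel 'u'. The stems whose last vowel is 'u' (zisur → zisresh, zubomus → zubomsesh) delete the last vowel and add -esh.
So pulaguw → pulagwesh.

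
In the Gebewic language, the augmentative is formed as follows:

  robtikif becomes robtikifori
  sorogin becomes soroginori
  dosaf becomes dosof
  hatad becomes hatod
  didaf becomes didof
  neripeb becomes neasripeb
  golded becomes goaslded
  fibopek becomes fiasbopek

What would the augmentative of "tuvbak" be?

robtikif and dosaf both end in -f yet inflect differently (robtikifori, dosof), so the final letter is not what conditions the rule; the last vowel is.
"tuvbak" has last vowel 'a'. The stems whose last vowel is 'a' (dosaf → dosof, hatad → hatod, didaf → didof) change the last vowel to 'o'.
So tuvbak → tuvbok.

tuvbok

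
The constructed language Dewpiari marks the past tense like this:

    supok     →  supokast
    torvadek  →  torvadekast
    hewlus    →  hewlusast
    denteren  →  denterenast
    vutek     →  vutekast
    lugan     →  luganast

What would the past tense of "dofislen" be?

Every pair shown (supok → supokast, torvadek → torvadekast, hewlus → hewlusast, …) follows the same rule: add -ast.
So dofislen → dofislenast.

dofislenast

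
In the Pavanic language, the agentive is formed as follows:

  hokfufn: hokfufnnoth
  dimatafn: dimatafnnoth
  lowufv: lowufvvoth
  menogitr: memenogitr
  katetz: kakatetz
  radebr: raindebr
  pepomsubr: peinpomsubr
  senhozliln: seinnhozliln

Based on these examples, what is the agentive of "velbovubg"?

"velbovubg" has second-to-last letter 'b'. The stems whose second-to-last letter is 'b' (radebr → raindebr, pepomsubr → peinpomsubr) insert -in- after the first vowel.
So velbovubg → veinlbovubg.

veinlbovubg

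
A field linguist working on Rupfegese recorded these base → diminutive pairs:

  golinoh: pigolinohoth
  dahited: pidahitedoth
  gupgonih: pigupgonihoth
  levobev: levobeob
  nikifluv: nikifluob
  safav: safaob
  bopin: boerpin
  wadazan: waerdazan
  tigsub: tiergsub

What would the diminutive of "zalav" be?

zalaob

"zalav" ends in -v. The stems ending in -v (levobev → levobeob, nikifluv → nikifluob, safav → safaob) drop the final letter and add -ob.
So zalav → zalaob.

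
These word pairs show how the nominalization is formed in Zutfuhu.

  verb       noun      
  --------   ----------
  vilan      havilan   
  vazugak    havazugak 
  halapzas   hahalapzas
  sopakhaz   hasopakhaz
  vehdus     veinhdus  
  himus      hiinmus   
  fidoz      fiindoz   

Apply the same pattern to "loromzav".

haloromzav

halapzas and vehdus both end in -s yet inflect differently (hahalapzas, veinhdus), so the final letter is not what conditions the rule; the last vowel is.
"loromzav" has last vowel 'a'. The stems whose last vowel is 'a' (vilan → havilan, vazugak → havazugak, halapzas → hahalapzas) add the prefix ha-.
The other pattern: stems whose last vowel is 'o' or 'u' insert -in- after the first vowel.
So loromzav → haloromzav.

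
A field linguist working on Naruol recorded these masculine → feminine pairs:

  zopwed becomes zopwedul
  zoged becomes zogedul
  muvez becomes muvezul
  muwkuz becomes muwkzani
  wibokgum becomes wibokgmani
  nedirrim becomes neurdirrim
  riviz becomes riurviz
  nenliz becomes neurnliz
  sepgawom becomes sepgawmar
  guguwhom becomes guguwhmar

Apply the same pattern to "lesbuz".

muvez and muwkuz both end in -z yet inflect differently (muvezul, muwkzani), so the final letter is not what conditions the rule; the last vowel is.
"lesbuz" has last vowel 'u'. The stems whose last vowel is 'u' (muwkuz → muwkzani, wibokgum → wibokgmani) delete the last vowel and add -ani.
So lesbuz → lesbzani.

lesbzani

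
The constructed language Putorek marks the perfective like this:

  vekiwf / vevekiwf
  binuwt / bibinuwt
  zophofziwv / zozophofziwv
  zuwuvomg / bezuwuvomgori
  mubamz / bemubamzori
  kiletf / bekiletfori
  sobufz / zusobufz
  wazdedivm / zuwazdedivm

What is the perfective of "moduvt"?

zumoduvt

vekiwf and kiletf both end in -f yet inflect differently (vevekiwf, bekiletfori), so the final letter is not what conditions the rule; the second-to-last letter is.
"moduvt" has second-to-last letter 'v'. The one such stem in the data (wazdedivm → zuwazdedivm) adds the prefix zu-, so the same rule applies.
The other patterns: stems whose second-to-last letter is 'w' repeat the first consonant+vowel as a prefix; stems whose second-to-last letter is 'm' or 't' add be- … -ori around the stem.
So moduvt → zumoduvt.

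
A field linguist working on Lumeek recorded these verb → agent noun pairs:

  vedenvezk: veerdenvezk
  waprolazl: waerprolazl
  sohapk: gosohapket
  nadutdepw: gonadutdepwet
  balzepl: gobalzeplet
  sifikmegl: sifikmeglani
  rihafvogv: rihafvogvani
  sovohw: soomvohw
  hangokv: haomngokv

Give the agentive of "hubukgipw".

vedenvezk and sohapk both end in -k yet inflect differently (veerdenvezk, gosohapket), so the final letter is not what conditions the rule; the second-to-last letter is.
"hubukgipw" has second-to-last letter 'p'. The stems whose second-to-last letter is 'p' (sohapk → gosohapket, nadutdepw → gonadutdepwet, balzepl → gobalzeplet) add go- … -et around the stem.
The other patterns: stems whose second-to-last letter is 'z' insert -er- after the first vowel; stems whose second-to-last letter is 'g' add -ani; stems whose second-to-last letter is 'h' or 'k' insert -om- after the first vowel.
So hubukgipw → gohubukgipwet.

gohubukgipwet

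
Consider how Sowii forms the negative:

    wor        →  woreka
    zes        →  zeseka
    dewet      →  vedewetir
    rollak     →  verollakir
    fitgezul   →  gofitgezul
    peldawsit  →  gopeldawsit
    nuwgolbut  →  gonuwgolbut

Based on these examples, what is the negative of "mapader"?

dewet and peldawsit both end in -t yet inflect differently (vedewetir, gopeldawsit), so the final letter is not what conditions the rule; the number of vowels is.
"mapader" has 3 vowels. The stems with 3 vowels (fitgezul → gofitgezul, peldawsit → gopeldawsit, nuwgolbut → gonuwgolbut) add the prefix go-.
The other patterns: stems with 1 vowel add -eka; stems with 2 vowels add ve- … -ir around the stem.
So mapader → gomapader.

gomapader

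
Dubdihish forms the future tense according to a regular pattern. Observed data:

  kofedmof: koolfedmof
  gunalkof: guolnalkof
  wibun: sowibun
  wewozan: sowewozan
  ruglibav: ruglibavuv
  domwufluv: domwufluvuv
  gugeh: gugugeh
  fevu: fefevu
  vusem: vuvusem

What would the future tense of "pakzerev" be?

"pakzerev" ends in -v. The stems ending in -v (ruglibav → ruglibavuv, domwufluv → domwufluvuv) add -uv.
So pakzerev → pakzerevuv.

pakzerevuv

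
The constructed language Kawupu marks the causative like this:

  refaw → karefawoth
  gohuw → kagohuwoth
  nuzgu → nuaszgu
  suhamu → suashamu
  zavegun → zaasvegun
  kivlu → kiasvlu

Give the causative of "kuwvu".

kuaswvu

gohuw and nuzgu both have last vowel 'u' yet inflect differently (kagohuwoth, nuaszgu), so the last vowel is not what conditions the rule; the final letter is.
"kuwvu" ends in -u. The stems ending in -u (nuzgu → nuaszgu, suhamu → suashamu, kivlu → kiasvlu) insert -as- after the first vowel.
The other pattern: stems ending in -w add ka- … -oth around the stem.
So kuwvu → kuaswvu.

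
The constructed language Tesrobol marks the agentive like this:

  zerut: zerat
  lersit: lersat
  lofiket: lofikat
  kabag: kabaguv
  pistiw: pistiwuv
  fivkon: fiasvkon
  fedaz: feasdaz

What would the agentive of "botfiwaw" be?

botfiwawuv

lersit and pistiw both have last vowel 'i' yet inflect differently (lersat, pistiwuv), so the last vowel is not what conditions the rule; the final letter is.
"botfiwaw" ends in -w. The one such stem in the data (pistiw → pistiwuv) adds -uv, so the same rule applies.
So botfiwaw → botfiwawuv.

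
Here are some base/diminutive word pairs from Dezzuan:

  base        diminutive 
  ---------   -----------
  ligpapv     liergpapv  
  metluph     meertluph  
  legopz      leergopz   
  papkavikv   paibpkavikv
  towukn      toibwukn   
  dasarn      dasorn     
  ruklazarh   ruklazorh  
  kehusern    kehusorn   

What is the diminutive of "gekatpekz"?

geibkatpekz

ligpapv and papkavikv both end in -v yet inflect differently (liergpapv, paibpkavikv), so the final letter is not what conditions the rule; the second-to-last letter is.
"gekatpekz" has second-to-last letter 'k'. The stems whose second-to-last letter is 'k' (papkavikv → paibpkavikv, towukn → toibwukn) insert -ib- after the first vowel.
So gekatpekz → geibkatpekz.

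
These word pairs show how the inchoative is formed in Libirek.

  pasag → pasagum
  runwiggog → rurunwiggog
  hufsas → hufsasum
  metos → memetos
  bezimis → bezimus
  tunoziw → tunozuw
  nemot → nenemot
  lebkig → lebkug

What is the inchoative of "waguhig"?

waguhug

"waguhig" has last vowel 'i'. The stems whose last vowel is 'i' (bezimis → bezimus, tunoziw → tunozuw, lebkig → lebkug) change the last vowel to 'u'.
The other patterns: stems whose last vowel is 'a' add -um; stems whose last vowel is 'o' repeat the first consonant+vowel as a prefix.
So waguhig → waguhug.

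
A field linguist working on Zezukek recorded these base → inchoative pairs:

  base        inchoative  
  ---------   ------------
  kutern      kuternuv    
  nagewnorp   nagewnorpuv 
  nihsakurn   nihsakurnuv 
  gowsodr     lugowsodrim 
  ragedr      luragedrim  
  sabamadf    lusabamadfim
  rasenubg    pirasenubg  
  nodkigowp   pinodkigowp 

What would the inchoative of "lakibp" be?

pilakibp

nagewnorp and nodkigowp both end in -p yet inflect differently (nagewnorpuv, pinodkigowp), so the final letter is not what conditions the rule; the second-to-last letter is.
"lakibp" has second-to-last letter 'b'. The one such stem in the data (rasenubg → pirasenubg) adds the prefix pi-, so the same rule applies.
The other patterns: stems whose second-to-last letter is 'r' add -uv; stems whose second-to-last letter is 'd' add lu- … -im around the stem.
So lakibp → pilakibp.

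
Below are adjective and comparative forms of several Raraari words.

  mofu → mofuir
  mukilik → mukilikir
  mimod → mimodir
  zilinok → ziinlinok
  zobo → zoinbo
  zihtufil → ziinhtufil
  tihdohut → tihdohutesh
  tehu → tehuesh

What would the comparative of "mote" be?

moteir

"mote" begins with m-. The stems beginning with m- (mofu → mofuir, mukilik → mukilikir, mimod → mimodir) add -ir.
The other patterns: stems beginning with z- insert -in- after the first vowel; stems beginning with t- add -esh.
So mote → moteir.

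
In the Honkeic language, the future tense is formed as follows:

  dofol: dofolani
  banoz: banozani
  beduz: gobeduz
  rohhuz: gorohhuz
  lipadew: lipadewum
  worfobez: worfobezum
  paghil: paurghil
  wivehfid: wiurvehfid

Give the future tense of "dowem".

dowemum

"dowem" has last vowel 'e'. The stems whose last vowel is 'e' (lipadew → lipadewum, worfobez → worfobezum) add -um.
The other patterns: stems whose last vowel is 'o' add -ani; stems whose last vowel is 'u' add the prefix go-; stems whose last vowel is 'i' insert -ur- after the first vowel.
So dowem → dowemum.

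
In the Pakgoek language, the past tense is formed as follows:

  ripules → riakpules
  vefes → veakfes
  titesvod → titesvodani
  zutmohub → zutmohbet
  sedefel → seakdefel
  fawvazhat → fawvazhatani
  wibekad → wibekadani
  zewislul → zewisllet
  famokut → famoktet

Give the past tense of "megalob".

zewislul and sedefel both end in -l yet inflect differently (zewisllet, seakdefel), so the final letter is not what conditions the rule; the last vowel is.
"megalob" has last vowel 'o'. The one such stem in the data (titesvod → titesvodani) adds -ani, so the same rule applies.
So megalob → megalobani.

megalobani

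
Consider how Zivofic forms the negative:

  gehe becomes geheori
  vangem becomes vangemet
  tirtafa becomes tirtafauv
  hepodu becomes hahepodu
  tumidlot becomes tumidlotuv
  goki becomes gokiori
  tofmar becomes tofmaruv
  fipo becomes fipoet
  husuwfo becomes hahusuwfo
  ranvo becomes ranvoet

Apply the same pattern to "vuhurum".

vuhurumet

"vuhurum" begins with v-. The one such stem in the data (vangem → vangemet) adds -et, so the same rule applies.
The other patterns: stems beginning with g- add -ori; stems beginning with h- add the prefix ha-; stems beginning with t- add -uv.
So vuhurum → vuhurumet.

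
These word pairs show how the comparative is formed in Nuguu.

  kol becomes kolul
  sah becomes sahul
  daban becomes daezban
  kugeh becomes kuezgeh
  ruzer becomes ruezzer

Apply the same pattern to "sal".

"sal" has 1 vowel. The stems with 1 vowel (kol → kolul, sah → sahul) add -ul.
The other pattern: stems with 2 vowels insert -ez- after the first vowel.
So sal → salul.

salul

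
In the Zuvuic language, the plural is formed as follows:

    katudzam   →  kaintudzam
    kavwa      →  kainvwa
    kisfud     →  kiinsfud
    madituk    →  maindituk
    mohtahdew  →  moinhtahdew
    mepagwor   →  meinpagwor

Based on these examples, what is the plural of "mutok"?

muintok

Every pair shown (katudzam → kaintudzam, kavwa → kainvwa, kisfud → kiinsfud, …) follows the same rule: insert -in- after the first vowel.
So mutok → muintok.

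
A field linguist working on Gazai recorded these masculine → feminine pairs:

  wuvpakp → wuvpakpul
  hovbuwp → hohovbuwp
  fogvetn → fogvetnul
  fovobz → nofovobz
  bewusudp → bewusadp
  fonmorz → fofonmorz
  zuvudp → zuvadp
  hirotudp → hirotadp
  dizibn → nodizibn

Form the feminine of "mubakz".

mubakzul

"mubakz" has second-to-last letter 'k'. The one such stem in the data (wuvpakp → wuvpakpul) adds -ul, so the same rule applies.
So mubakz → mubakzul.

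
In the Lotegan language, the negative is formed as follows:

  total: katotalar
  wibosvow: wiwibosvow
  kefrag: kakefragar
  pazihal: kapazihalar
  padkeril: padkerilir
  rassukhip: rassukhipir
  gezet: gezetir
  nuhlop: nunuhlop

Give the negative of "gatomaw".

"gatomaw" has last vowel 'a'. The stems whose last vowel is 'a' (pazihal → kapazihalar, total → katotalar, kefrag → kakefragar) add ka- … -ar around the stem.
The other patterns: stems whose last vowel is 'o' repeat the first consonant+vowel as a prefix; stems whose last vowel is 'e' or 'i' add -ir.
So gatomaw → kagatomawar.

kagatomawar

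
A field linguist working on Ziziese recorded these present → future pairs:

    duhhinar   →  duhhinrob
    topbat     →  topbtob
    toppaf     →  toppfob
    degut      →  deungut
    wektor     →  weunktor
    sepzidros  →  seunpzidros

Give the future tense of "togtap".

topbat and degut both end in -t yet inflect differently (topbtob, deungut), so the final letter is not what conditions the rule; the last vowel is.
"togtap" has last vowel 'a'. The stems whose last vowel is 'a' (duhhinar → duhhinrob, topbat → topbtob, toppaf → toppfob) delete the last vowel and add -ob.
So togtap → togtpob.

togtpob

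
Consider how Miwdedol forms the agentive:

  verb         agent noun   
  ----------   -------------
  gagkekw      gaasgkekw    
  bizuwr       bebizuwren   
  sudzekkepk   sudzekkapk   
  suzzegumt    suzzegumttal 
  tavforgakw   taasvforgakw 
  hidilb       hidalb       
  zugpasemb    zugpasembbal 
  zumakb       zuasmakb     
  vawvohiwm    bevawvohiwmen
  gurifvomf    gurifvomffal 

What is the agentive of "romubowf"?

zumakb and zugpasemb both end in -b yet inflect differently (zuasmakb, zugpasembbal), so the final letter is not what conditions the rule; the second-to-last letter is.
"romubowf" has second-to-last letter 'w'. The stems whose second-to-last letter is 'w' (vawvohiwm → bevawvohiwmen, bizuwr → bebizuwren) add be- … -en around the stem.
So romubowf → beromubowfen.

beromubowfen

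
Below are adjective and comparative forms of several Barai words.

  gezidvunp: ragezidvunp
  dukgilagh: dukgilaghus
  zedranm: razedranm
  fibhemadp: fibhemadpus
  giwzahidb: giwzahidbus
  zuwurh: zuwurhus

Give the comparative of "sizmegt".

gezidvunp and fibhemadp both end in -p yet inflect differently (ragezidvunp, fibhemadpus), so the final letter is not what conditions the rule; the second-to-last letter is.
"sizmegt" has second-to-last letter 'g'. The one such stem in the data (dukgilagh → dukgilaghus) adds -us, so the same rule applies.
The other pattern: stems whose second-to-last letter is 'n' add the prefix ra-.
So sizmegt → sizmegtus.

sizmegtus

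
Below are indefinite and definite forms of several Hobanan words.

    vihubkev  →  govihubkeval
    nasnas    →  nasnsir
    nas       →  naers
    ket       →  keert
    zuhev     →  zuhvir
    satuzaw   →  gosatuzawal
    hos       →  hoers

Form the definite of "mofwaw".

mofwwir

hos and nasnas both end in -s yet inflect differently (hoers, nasnsir), so the final letter is not what conditions the rule; the number of vowels is.
"mofwaw" has 2 vowels. The stems with 2 vowels (nasnas → nasnsir, zuhev → zuhvir) delete the last vowel and add -ir.
The other patterns: stems with 1 vowel insert -er- after the first vowel; stems with 3 vowels add go- … -al around the stem.
So mofwaw → mofwwir.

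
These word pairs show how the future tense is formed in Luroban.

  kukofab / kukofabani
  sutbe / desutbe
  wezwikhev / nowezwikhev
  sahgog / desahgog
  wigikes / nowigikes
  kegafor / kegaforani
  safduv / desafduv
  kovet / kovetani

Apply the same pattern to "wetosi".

wezwikhev and safduv both end in -v yet inflect differently (nowezwikhev, desafduv), so the final letter is not what conditions the rule; the first letter is.
"wetosi" begins with w-. The stems beginning with w- (wezwikhev → nowezwikhev, wigikes → nowigikes) add the prefix no-.
The other patterns: stems beginning with k- add -ani; stems beginning with s- add the prefix de-.
So wetosi → nowetosi.

nowetosi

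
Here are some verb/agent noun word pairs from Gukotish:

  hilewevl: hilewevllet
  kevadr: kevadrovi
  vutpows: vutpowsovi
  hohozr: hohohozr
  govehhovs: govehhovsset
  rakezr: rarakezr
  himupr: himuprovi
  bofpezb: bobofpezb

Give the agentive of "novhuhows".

novhuhowsovi

hohozr and himupr both end in -r yet inflect differently (hohohozr, himuprovi), so the final letter is not what conditions the rule; the second-to-last letter is.
"novhuhows" has second-to-last letter 'w'. The one such stem in the data (vutpows → vutpowsovi) adds -ovi, so the same rule applies.
The other patterns: stems whose second-to-last letter is 'v' double the final consonant and add -et; stems whose second-to-last letter is 'z' repeat the first consonant+vowel as a prefix.
So novhuhows → novhuhowsovi.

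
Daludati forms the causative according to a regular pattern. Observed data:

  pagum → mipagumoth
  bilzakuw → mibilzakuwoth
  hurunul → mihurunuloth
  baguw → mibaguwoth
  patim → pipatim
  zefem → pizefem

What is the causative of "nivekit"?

pinivekit

pagum and patim both end in -m yet inflect differently (mipagumoth, pipatim), so the final letter is not what conditions the rule; the last vowel is.
"nivekit" has last vowel 'i'. The one such stem in the data (patim → pipatim) adds the prefix pi-, so the same rule applies.
The other pattern: stems whose last vowel is 'u' add mi- … -oth around the stem.
So nivekit → pinivekit.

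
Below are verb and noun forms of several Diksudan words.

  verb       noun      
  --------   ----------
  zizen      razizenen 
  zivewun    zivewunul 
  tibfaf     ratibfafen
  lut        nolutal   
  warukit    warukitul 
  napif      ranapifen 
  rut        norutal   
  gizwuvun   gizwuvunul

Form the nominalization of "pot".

zizen and zivewun both end in -n yet inflect differently (razizenen, zivewunul), so the final letter is not what conditions the rule; the number of vowels is.
"pot" has 1 vowel. The stems with 1 vowel (lut → nolutal, rut → norutal) add no- … -al around the stem.
So pot → nopotal.

nopotal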